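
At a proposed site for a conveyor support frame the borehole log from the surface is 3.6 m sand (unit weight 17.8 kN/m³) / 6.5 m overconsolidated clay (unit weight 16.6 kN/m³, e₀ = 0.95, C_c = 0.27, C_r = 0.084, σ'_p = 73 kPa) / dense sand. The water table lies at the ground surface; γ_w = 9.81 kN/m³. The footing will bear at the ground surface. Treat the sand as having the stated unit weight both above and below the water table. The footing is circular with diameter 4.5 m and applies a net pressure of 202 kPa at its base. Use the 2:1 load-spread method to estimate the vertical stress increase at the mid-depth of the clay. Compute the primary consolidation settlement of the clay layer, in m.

Mid-depth of clay below the ground surface: z = 3.6 + 6.5/2 = 6.85 m.
Total vertical stress at mid-clay: σ_v = 17.8×3.6 + 16.6×3.25 = 118.03 kPa.
Pore pressure: u = 9.81×(6.85 − 0) = 67.198 kPa.
Initial effective stress: σ'_0 = σ_v − u = 118.03 − 67.198 = 50.832 kPa.
Stress increase at mid-clay by the 2:1 spreading method:
Δσ ≈ qD²/(D+z)² = 202×4.5²/(4.5+6.85)² = 31.753 kPa
Final effective stress: σ'_f = 50.832 + 31.753 = 82.585 kPa.
σ'_f = 82.585 > σ'_p = 73 kPa, so the stress path crosses the preconsolidation pressure — recompression up to σ'_p, then virgin compression beyond:
S_c = H/(1+e₀)·[C_r·log₁₀(σ'_p/σ'_0) + C_c·log₁₀(σ'_f/σ'_p)]
    = 6.5/1.95 × [0.084×log₁₀(73/50.832) + 0.27×log₁₀(82.585/73)]
    = 3.3333 × [0.013204 + 0.014466] = 0.09223 m

S_c ≈ 0.0922 m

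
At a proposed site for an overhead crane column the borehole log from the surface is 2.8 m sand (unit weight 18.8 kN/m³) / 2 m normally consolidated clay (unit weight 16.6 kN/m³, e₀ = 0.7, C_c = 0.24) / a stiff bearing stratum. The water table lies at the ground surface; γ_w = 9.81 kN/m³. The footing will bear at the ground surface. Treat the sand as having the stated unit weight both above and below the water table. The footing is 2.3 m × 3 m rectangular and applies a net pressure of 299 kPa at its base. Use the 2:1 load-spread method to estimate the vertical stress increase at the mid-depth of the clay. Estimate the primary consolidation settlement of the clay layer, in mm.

Mid-depth of clay below the ground surface: z = 2.8 + 2/2 = 3.8 m.
Total vertical stress at mid-clay: σ_v = 18.8×2.8 + 16.6×1 = 69.24 kPa.
Pore pressure: u = 9.81×(3.8 − 0) = 37.278 kPa.
Initial effective stress: σ'_0 = σ_v − u = 69.24 − 37.278 = 31.962 kPa.
Stress increase at mid-clay by the 2:1 spreading method:
Δσ = qBL/((B+z)(L+z)) = 299×2.3×3/((2.3+3.8)(3+3.8)) = 49.737 kPa
Final effective stress: σ'_f = σ'_0 + Δσ = 31.962 + 49.737 = 81.699 kPa.
Normally consolidated clay, so the full stress increment lies on the virgin compression line:
S_c = C_c·H/(1+e₀)·log₁₀(σ'_f/σ'_0) = 0.24×2/(1+0.7)×log₁₀(81.699/31.962)
    = 0.28235 × 0.40758 = 0.1151 m

S_c ≈ 115 mm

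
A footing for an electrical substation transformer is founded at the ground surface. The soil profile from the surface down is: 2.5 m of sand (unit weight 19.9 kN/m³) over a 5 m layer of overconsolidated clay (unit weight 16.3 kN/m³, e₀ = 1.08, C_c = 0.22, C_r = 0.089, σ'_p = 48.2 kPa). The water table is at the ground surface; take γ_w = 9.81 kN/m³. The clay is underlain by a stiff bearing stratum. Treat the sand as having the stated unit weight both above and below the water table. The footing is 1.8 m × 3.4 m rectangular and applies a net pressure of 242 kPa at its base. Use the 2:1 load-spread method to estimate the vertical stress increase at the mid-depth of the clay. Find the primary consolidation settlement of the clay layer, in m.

S_c ≈ 0.091 m

Mid-depth of clay below the ground surface: z = 2.5 + 5/2 = 5 m.
Total vertical stress at mid-clay: σ_v = 19.9×2.5 + 16.3×2.5 = 90.5 kPa.
Pore pressure: u = 9.81×(5 − 0) = 49.05 kPa.
Initial effective stress: σ'_0 = σ_v − u = 90.5 − 49.05 = 41.45 kPa.
Stress increase at mid-clay by the 2:1 spreading method:
Δσ = qBL/((B+z)(L+z)) = 242×1.8×3.4/((1.8+5)(3.4+5)) = 25.929 kPa
Final effective stress: σ'_f = 41.45 + 25.929 = 67.379 kPa.
σ'_f = 67.379 > σ'_p = 48.2 kPa, so the stress path crosses the preconsolidation pressure — recompression up to σ'_p, then virgin compression beyond:
S_c = H/(1+e₀)·[C_r·log₁₀(σ'_p/σ'_0) + C_c·log₁₀(σ'_f/σ'_p)]
    = 5/2.08 × [0.089×log₁₀(48.2/41.45) + 0.22×log₁₀(67.379/48.2)]
    = 2.4038 × [0.0058315 + 0.032005] = 0.09095 m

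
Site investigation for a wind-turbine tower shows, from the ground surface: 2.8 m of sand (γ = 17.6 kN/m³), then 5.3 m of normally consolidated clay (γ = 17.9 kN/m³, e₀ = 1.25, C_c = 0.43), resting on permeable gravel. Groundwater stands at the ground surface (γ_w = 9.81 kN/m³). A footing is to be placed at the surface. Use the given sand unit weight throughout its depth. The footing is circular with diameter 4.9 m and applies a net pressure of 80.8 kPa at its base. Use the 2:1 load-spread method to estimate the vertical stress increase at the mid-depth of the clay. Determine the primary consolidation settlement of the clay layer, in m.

S_c ≈ 0.154 m

Mid-depth of clay below the ground surface: z = 2.8 + 5.3/2 = 5.45 m.
Total vertical stress at mid-clay: σ_v = 17.6×2.8 + 17.9×2.65 = 96.715 kPa.
Pore pressure: u = 9.81×(5.45 − 0) = 53.465 kPa.
Initial effective stress: σ'_0 = σ_v − u = 96.715 − 53.465 = 43.25 kPa.
Stress increase at mid-clay by the 2:1 spreading method:
Δσ ≈ qD²/(D+z)² = 80.8×4.9²/(4.9+5.45)² = 18.11 kPa
Final effective stress: σ'_f = σ'_0 + Δσ = 43.25 + 18.11 = 61.36 kPa.
Normally consolidated clay, so the full stress increment lies on the virgin compression line:
S_c = C_c·H/(1+e₀)·log₁₀(σ'_f/σ'_0) = 0.43×5.3/(1+1.25)×log₁₀(61.36/43.25)
    = 1.0129 × 0.1519 = 0.1539 m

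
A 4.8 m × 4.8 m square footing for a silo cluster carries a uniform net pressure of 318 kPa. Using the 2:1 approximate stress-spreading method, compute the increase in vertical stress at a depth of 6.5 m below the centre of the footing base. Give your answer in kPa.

By the 2:1 method the load spreads at 1 horizontal : 2 vertical, so at depth z the loaded area has grown by z in each plan dimension:
Δσ = qBL/((B+z)(L+z)) = 318×4.8×4.8/((4.8+6.5)(4.8+6.5)) = 57.379 kPa

Δσ_z ≈ 57.4 kPa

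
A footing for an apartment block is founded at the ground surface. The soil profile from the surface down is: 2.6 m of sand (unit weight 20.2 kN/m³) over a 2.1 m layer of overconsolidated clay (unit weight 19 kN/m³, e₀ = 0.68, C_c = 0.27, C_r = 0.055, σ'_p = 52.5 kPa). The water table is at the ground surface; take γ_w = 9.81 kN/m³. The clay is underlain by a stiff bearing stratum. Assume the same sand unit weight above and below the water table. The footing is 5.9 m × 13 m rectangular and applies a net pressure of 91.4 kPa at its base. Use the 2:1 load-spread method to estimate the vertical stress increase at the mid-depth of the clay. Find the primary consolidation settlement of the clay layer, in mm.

S_c ≈ 73.8 mm

Mid-depth of clay below the ground surface: z = 2.6 + 2.1/2 = 3.65 m.
Total vertical stress at mid-clay: σ_v = 20.2×2.6 + 19×1.05 = 72.47 kPa.
Pore pressure: u = 9.81×(3.65 − 0) = 35.806 kPa.
Initial effective stress: σ'_0 = σ_v − u = 72.47 − 35.806 = 36.664 kPa.
Stress increase at mid-clay by the 2:1 spreading method:
Δσ = qBL/((B+z)(L+z)) = 91.4×5.9×13/((5.9+3.65)(13+3.65)) = 44.088 kPa
Final effective stress: σ'_f = 36.664 + 44.088 = 80.752 kPa.
σ'_f = 80.752 > σ'_p = 52.5 kPa, so the stress path crosses the preconsolidation pressure — recompression up to σ'_p, then virgin compression beyond:
S_c = H/(1+e₀)·[C_r·log₁₀(σ'_p/σ'_0) + C_c·log₁₀(σ'_f/σ'_p)]
    = 2.1/1.68 × [0.055×log₁₀(52.5/36.664) + 0.27×log₁₀(80.752/52.5)]
    = 1.25 × [0.0085756 + 0.050488] = 0.07383 m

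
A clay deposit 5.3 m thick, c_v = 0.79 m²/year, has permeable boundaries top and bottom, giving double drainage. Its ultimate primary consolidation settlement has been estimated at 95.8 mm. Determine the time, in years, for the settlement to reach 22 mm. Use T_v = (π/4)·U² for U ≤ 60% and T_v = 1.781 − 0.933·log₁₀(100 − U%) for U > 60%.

t ≈ 0.368 years

Drainage path length: H_d = H/2 = 2.65 m (double drainage).
U = S(t)/S_ult = 22/95.8 = 0.2296.
U ≤ 60%: T_v = (π/4)·U² = (π/4)×0.22965² = 0.041419.
t = T_v·H_d²/c_v = 0.041419×2.65²/0.79 = 0.3682 years.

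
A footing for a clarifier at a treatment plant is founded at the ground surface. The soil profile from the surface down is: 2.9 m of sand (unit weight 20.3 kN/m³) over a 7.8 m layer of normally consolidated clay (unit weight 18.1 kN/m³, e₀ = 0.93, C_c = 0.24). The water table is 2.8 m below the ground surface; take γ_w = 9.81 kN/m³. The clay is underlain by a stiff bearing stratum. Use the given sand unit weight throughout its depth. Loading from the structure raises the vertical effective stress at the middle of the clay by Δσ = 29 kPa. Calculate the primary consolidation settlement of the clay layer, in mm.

S_c ≈ 117 mm

Mid-depth of clay below the ground surface: z = 2.9 + 7.8/2 = 6.8 m.
Total vertical stress at mid-clay: σ_v = 20.3×2.9 + 18.1×3.9 = 129.46 kPa.
Pore pressure: u = 9.81×(6.8 − 2.8) = 39.24 kPa.
Initial effective stress: σ'_0 = σ_v − u = 129.46 − 39.24 = 90.22 kPa.
Final effective stress: σ'_f = σ'_0 + Δσ = 90.22 + 29 = 119.22 kPa.
Normally consolidated clay, so the full stress increment lies on the virgin compression line:
S_c = C_c·H/(1+e₀)·log₁₀(σ'_f/σ'_0) = 0.24×7.8/(1+0.93)×log₁₀(119.22/90.22)
    = 0.96995 × 0.12105 = 0.1174 m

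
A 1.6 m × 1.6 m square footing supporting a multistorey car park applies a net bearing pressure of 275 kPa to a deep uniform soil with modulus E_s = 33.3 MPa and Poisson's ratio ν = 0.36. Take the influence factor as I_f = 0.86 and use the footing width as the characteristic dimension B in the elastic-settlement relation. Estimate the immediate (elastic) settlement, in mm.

S_e ≈ 9.89 mm

Immediate (elastic) settlement: S_e = q·B·(1−ν²)/E_s · I_f.
E_s = 33.3 MPa = 33300 kPa.
S_e = 275 × 1.6 × (1 − 0.36²) / 33300 × 0.86
    = 275 × 1.6 × 0.8704 / 33300 × 0.86
    = 0.009891 m = 9.891 mm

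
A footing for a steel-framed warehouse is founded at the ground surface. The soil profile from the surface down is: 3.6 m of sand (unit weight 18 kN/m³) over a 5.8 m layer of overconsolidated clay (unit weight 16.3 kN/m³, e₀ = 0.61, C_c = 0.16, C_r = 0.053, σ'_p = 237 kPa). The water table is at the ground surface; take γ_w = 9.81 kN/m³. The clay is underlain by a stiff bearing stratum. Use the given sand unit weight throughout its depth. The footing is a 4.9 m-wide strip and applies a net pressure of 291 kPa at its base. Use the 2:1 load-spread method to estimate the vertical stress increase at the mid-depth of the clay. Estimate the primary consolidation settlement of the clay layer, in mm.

Mid-depth of clay below the ground surface: z = 3.6 + 5.8/2 = 6.5 m.
Total vertical stress at mid-clay: σ_v = 18×3.6 + 16.3×2.9 = 112.07 kPa.
Pore pressure: u = 9.81×(6.5 − 0) = 63.765 kPa.
Initial effective stress: σ'_0 = σ_v − u = 112.07 − 63.765 = 48.305 kPa.
Stress increase at mid-clay by the 2:1 spreading method:
Δσ = qB/(B+z) = 291×4.9/(4.9+6.5) = 125.08 kPa
Final effective stress: σ'_f = 48.305 + 125.08 = 173.38 kPa.
σ'_f = 173.38 ≤ σ'_p = 237 kPa, so the clay remains overconsolidated and only the recompression index applies:
S_c = C_r·H/(1+e₀)·log₁₀(σ'_f/σ'_0) = 0.053×5.8/1.61×log₁₀(173.38/48.305)
    = 0.19093 × 0.55501 = 0.106 m

S_c ≈ 106 mm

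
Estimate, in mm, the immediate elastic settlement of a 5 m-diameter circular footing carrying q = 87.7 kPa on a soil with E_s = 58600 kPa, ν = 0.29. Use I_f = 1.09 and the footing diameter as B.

Immediate (elastic) settlement: S_e = q·B·(1−ν²)/E_s · I_f.
S_e = 87.7 × 5 × (1 − 0.29²) / 58600 × 1.09
    = 87.7 × 5 × 0.9159 / 58600 × 1.09
    = 0.00747 m = 7.47 mm

S_e ≈ 7.47 mm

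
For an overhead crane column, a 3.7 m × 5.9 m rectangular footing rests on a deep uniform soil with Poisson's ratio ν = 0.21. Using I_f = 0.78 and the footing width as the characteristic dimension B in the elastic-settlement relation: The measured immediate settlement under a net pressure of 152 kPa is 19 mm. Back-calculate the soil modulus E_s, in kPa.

S_e = q·B·(1−ν²)/E_s · I_f  ⇒  E_s = q·B·(1−ν²)·I_f / S_e.
E_s = 152 × 3.7 × 0.9559 × 0.78 / 0.019 = 22070 kPa

E_s ≈ 22100 kPa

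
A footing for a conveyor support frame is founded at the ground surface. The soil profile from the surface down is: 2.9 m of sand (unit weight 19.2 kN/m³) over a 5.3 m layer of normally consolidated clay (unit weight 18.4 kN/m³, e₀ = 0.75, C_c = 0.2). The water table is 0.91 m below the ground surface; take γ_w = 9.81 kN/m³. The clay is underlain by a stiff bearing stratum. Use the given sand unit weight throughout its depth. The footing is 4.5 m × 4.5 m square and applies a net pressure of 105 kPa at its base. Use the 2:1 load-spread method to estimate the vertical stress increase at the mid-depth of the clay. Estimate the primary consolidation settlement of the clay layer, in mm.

Mid-depth of clay below the ground surface: z = 2.9 + 5.3/2 = 5.55 m.
Total vertical stress at mid-clay: σ_v = 19.2×2.9 + 18.4×2.65 = 104.44 kPa.
Pore pressure: u = 9.81×(5.55 − 0.91) = 45.518 kPa.
Initial effective stress: σ'_0 = σ_v − u = 104.44 − 45.518 = 58.922 kPa.
Stress increase at mid-clay by the 2:1 spreading method:
Δσ = qBL/((B+z)(L+z)) = 105×4.5×4.5/((4.5+5.55)(4.5+5.55)) = 21.051 kPa
Final effective stress: σ'_f = σ'_0 + Δσ = 58.922 + 21.051 = 79.973 kPa.
Normally consolidated clay, so the full stress increment lies on the virgin compression line:
S_c = C_c·H/(1+e₀)·log₁₀(σ'_f/σ'_0) = 0.2×5.3/(1+0.75)×log₁₀(79.973/58.922)
    = 0.60571 × 0.13267 = 0.08036 m

S_c ≈ 80.4 mm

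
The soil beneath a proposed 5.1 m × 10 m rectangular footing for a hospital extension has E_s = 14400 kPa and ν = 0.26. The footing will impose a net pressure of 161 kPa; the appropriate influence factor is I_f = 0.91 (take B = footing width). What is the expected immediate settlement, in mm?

S_e ≈ 48.4 mm

Immediate (elastic) settlement: S_e = q·B·(1−ν²)/E_s · I_f.
S_e = 161 × 5.1 × (1 − 0.26²) / 14400 × 0.91
    = 161 × 5.1 × 0.9324 / 14400 × 0.91
    = 0.04838 m = 48.38 mm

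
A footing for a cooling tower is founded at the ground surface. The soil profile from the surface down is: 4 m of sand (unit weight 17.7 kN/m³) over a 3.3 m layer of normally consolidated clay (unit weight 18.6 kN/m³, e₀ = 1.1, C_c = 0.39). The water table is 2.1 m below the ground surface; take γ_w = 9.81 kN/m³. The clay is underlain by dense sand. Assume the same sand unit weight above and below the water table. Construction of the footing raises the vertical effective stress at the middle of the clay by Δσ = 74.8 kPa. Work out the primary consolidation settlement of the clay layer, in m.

S_c ≈ 0.2 m

Mid-depth of clay below the ground surface: z = 4 + 3.3/2 = 5.65 m.
Total vertical stress at mid-clay: σ_v = 17.7×4 + 18.6×1.65 = 101.49 kPa.
Pore pressure: u = 9.81×(5.65 − 2.1) = 34.825 kPa.
Initial effective stress: σ'_0 = σ_v − u = 101.49 − 34.825 = 66.665 kPa.
Final effective stress: σ'_f = σ'_0 + Δσ = 66.665 + 74.8 = 141.47 kPa.
Normally consolidated clay, so the full stress increment lies on the virgin compression line:
S_c = C_c·H/(1+e₀)·log₁₀(σ'_f/σ'_0) = 0.39×3.3/(1+1.1)×log₁₀(141.47/66.665)
    = 0.61286 × 0.32677 = 0.2003 m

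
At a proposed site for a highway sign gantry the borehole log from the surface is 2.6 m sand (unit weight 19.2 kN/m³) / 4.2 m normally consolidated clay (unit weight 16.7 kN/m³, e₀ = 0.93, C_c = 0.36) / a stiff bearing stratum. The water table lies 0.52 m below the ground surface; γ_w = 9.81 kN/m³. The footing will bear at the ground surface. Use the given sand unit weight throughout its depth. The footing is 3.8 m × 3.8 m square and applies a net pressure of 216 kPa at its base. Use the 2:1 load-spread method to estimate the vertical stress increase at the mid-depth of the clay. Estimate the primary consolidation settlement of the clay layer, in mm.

S_c ≈ 233 mm

Mid-depth of clay below the ground surface: z = 2.6 + 4.2/2 = 4.7 m.
Total vertical stress at mid-clay: σ_v = 19.2×2.6 + 16.7×2.1 = 84.99 kPa.
Pore pressure: u = 9.81×(4.7 − 0.52) = 41.006 kPa.
Initial effective stress: σ'_0 = σ_v − u = 84.99 − 41.006 = 43.984 kPa.
Stress increase at mid-clay by the 2:1 spreading method:
Δσ = qBL/((B+z)(L+z)) = 216×3.8×3.8/((3.8+4.7)(3.8+4.7)) = 43.17 kPa
Final effective stress: σ'_f = σ'_0 + Δσ = 43.984 + 43.17 = 87.154 kPa.
Normally consolidated clay, so the full stress increment lies on the virgin compression line:
S_c = C_c·H/(1+e₀)·log₁₀(σ'_f/σ'_0) = 0.36×4.2/(1+0.93)×log₁₀(87.154/43.984)
    = 0.78342 × 0.29699 = 0.2327 m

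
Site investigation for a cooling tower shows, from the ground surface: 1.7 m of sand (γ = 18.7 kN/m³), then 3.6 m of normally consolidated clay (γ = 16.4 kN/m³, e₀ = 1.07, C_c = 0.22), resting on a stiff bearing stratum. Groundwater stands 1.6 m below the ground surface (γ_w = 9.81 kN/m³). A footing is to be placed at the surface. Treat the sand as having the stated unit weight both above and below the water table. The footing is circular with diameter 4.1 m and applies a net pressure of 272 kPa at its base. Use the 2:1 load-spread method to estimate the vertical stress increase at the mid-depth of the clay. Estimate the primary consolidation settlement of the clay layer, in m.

Mid-depth of clay below the ground surface: z = 1.7 + 3.6/2 = 3.5 m.
Total vertical stress at mid-clay: σ_v = 18.7×1.7 + 16.4×1.8 = 61.31 kPa.
Pore pressure: u = 9.81×(3.5 − 1.6) = 18.639 kPa.
Initial effective stress: σ'_0 = σ_v − u = 61.31 − 18.639 = 42.671 kPa.
Stress increase at mid-clay by the 2:1 spreading method:
Δσ ≈ qD²/(D+z)² = 272×4.1²/(4.1+3.5)² = 79.161 kPa
Final effective stress: σ'_f = σ'_0 + Δσ = 42.671 + 79.161 = 121.83 kPa.
Normally consolidated clay, so the full stress increment lies on the virgin compression line:
S_c = C_c·H/(1+e₀)·log₁₀(σ'_f/σ'_0) = 0.22×3.6/(1+1.07)×log₁₀(121.83/42.671)
    = 0.38261 × 0.45562 = 0.1743 m

S_c ≈ 0.174 m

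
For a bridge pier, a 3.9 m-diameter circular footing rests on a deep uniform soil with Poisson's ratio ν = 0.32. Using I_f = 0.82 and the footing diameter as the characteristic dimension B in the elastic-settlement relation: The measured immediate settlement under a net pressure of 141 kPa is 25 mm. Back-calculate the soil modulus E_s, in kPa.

E_s ≈ 16200 kPa

S_e = q·B·(1−ν²)/E_s · I_f  ⇒  E_s = q·B·(1−ν²)·I_f / S_e.
E_s = 141 × 3.9 × 0.8976 × 0.82 / 0.025 = 16190 kPa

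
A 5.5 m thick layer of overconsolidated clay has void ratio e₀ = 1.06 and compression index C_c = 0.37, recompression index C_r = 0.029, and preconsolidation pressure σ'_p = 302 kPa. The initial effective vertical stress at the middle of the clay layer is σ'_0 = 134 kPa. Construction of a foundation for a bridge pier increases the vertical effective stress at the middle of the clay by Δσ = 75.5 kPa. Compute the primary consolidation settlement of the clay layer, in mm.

Final effective stress: σ'_f = 134 + 75.5 = 209.5 kPa.
σ'_f = 209.5 ≤ σ'_p = 302 kPa, so the clay remains overconsolidated and only the recompression index applies:
S_c = C_r·H/(1+e₀)·log₁₀(σ'_f/σ'_0) = 0.029×5.5/2.06×log₁₀(209.5/134)
    = 0.077427 × 0.19408 = 0.01503 m

S_c ≈ 15 mm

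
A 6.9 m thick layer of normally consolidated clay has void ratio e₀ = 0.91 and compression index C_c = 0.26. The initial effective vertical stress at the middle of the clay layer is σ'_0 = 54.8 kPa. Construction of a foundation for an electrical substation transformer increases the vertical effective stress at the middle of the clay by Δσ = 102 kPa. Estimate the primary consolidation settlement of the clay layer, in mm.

Final effective stress: σ'_f = σ'_0 + Δσ = 54.8 + 102 = 156.8 kPa.
Normally consolidated clay, so the full stress increment lies on the virgin compression line:
S_c = C_c·H/(1+e₀)·log₁₀(σ'_f/σ'_0) = 0.26×6.9/(1+0.91)×log₁₀(156.8/54.8)
    = 0.93927 × 0.45657 = 0.4288 m

S_c ≈ 429 mm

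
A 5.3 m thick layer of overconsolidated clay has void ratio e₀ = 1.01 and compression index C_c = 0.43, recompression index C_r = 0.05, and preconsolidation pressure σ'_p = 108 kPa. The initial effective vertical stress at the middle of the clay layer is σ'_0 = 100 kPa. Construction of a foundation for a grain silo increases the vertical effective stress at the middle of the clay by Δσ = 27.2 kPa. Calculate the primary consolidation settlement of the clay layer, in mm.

Final effective stress: σ'_f = 100 + 27.2 = 127.2 kPa.
σ'_f = 127.2 > σ'_p = 108 kPa, so the stress path crosses the preconsolidation pressure — recompression up to σ'_p, then virgin compression beyond:
S_c = H/(1+e₀)·[C_r·log₁₀(σ'_p/σ'_0) + C_c·log₁₀(σ'_f/σ'_p)]
    = 5.3/2.01 × [0.05×log₁₀(108/100) + 0.43×log₁₀(127.2/108)]
    = 2.6368 × [0.0016712 + 0.030557] = 0.08498 m

S_c ≈ 85 mm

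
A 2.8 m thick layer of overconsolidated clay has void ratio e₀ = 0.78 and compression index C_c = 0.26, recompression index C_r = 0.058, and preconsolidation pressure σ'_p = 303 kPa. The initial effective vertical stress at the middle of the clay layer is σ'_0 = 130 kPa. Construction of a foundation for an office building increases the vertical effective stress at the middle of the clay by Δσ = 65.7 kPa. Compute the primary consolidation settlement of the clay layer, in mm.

Final effective stress: σ'_f = 130 + 65.7 = 195.7 kPa.
σ'_f = 195.7 ≤ σ'_p = 303 kPa, so the clay remains overconsolidated and only the recompression index applies:
S_c = C_r·H/(1+e₀)·log₁₀(σ'_f/σ'_0) = 0.058×2.8/1.78×log₁₀(195.7/130)
    = 0.091234 × 0.17765 = 0.01621 m

S_c ≈ 16.2 mm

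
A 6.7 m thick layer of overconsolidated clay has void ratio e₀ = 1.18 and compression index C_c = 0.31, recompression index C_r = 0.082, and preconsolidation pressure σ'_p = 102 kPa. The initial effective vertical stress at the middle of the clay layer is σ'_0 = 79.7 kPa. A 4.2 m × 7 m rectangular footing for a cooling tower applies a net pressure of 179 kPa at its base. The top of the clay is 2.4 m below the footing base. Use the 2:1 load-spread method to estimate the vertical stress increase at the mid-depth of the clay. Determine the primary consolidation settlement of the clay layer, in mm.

S_c ≈ 98.3 mm

Mid-depth of clay below the footing base: z = 2.4 + 6.7/2 = 5.75 m.
Stress increase at mid-clay by the 2:1 spreading method:
Δσ = qBL/((B+z)(L+z)) = 179×4.2×7/((4.2+5.75)(7+5.75)) = 41.483 kPa
Final effective stress: σ'_f = 79.7 + 41.483 = 121.18 kPa.
σ'_f = 121.18 > σ'_p = 102 kPa, so the stress path crosses the preconsolidation pressure — recompression up to σ'_p, then virgin compression beyond:
S_c = H/(1+e₀)·[C_r·log₁₀(σ'_p/σ'_0) + C_c·log₁₀(σ'_f/σ'_p)]
    = 6.7/2.18 × [0.082×log₁₀(102/79.7) + 0.31×log₁₀(121.18/102)]
    = 3.0734 × [0.0087856 + 0.023198] = 0.0983 m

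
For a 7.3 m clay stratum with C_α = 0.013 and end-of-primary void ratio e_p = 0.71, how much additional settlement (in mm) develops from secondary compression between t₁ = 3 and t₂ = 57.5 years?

S_s ≈ 71.2 mm

Secondary compression: S_s = C_α·H/(1+e_p)·log₁₀(t₂/t₁)
S_s = 0.013×7.3/(1+0.71)×log₁₀(57.5/3)
    = 0.0555 × 1.283 = 0.07118 m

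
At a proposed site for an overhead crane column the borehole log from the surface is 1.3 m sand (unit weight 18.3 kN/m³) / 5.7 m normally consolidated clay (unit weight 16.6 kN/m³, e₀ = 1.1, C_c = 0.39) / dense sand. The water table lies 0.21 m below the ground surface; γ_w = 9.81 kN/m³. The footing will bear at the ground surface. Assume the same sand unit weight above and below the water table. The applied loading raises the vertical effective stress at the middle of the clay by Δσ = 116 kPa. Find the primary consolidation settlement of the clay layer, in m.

S_c ≈ 0.699 m

Mid-depth of clay below the ground surface: z = 1.3 + 5.7/2 = 4.15 m.
Total vertical stress at mid-clay: σ_v = 18.3×1.3 + 16.6×2.85 = 71.1 kPa.
Pore pressure: u = 9.81×(4.15 − 0.21) = 38.651 kPa.
Initial effective stress: σ'_0 = σ_v − u = 71.1 − 38.651 = 32.449 kPa.
Final effective stress: σ'_f = σ'_0 + Δσ = 32.449 + 116 = 148.45 kPa.
Normally consolidated clay, so the full stress increment lies on the virgin compression line:
S_c = C_c·H/(1+e₀)·log₁₀(σ'_f/σ'_0) = 0.39×5.7/(1+1.1)×log₁₀(148.45/32.449)
    = 1.0586 × 0.66038 = 0.6991 m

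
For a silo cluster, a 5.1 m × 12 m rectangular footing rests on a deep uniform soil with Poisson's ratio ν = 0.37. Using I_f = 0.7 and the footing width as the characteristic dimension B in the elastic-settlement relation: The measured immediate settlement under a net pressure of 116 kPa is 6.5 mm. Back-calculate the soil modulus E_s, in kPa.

E_s ≈ 55000 kPa

S_e = q·B·(1−ν²)/E_s · I_f  ⇒  E_s = q·B·(1−ν²)·I_f / S_e.
E_s = 116 × 5.1 × 0.8631 × 0.7 / 0.0065 = 54990 kPa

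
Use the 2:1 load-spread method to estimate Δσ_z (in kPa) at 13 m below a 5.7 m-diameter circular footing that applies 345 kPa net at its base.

By the 2:1 method the load spreads at 1 horizontal : 2 vertical, so at depth z the loaded area has grown by z in each plan dimension:
Δσ ≈ qD²/(D+z)² = 345×5.7²/(5.7+13)² = 32.054 kPa

Δσ_z ≈ 32.1 kPa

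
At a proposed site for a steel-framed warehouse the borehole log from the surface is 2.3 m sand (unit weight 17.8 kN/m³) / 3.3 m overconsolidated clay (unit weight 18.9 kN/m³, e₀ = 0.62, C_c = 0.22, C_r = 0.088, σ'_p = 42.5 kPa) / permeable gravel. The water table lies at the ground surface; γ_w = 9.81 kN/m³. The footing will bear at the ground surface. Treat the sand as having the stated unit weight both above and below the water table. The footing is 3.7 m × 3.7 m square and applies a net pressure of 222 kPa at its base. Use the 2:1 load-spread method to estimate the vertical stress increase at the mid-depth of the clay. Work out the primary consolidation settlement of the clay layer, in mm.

Mid-depth of clay below the ground surface: z = 2.3 + 3.3/2 = 3.95 m.
Total vertical stress at mid-clay: σ_v = 17.8×2.3 + 18.9×1.65 = 72.125 kPa.
Pore pressure: u = 9.81×(3.95 − 0) = 38.75 kPa.
Initial effective stress: σ'_0 = σ_v − u = 72.125 − 38.75 = 33.375 kPa.
Stress increase at mid-clay by the 2:1 spreading method:
Δσ = qBL/((B+z)(L+z)) = 222×3.7×3.7/((3.7+3.95)(3.7+3.95)) = 51.932 kPa
Final effective stress: σ'_f = 33.375 + 51.932 = 85.307 kPa.
σ'_f = 85.307 > σ'_p = 42.5 kPa, so the stress path crosses the preconsolidation pressure — recompression up to σ'_p, then virgin compression beyond:
S_c = H/(1+e₀)·[C_r·log₁₀(σ'_p/σ'_0) + C_c·log₁₀(σ'_f/σ'_p)]
    = 3.3/1.62 × [0.088×log₁₀(42.5/33.375) + 0.22×log₁₀(85.307/42.5)]
    = 2.037 × [0.0092372 + 0.066571] = 0.1544 m

S_c ≈ 154 mm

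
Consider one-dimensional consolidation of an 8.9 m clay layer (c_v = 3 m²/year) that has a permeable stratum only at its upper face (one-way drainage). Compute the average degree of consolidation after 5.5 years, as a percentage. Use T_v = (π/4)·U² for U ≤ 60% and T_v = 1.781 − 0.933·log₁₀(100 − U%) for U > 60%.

U ≈ 51.5 %

Drainage path length: H_d = H = 8.9 m (single drainage).
T_v = c_v·t/H_d² = 3×5.5/8.9² = 0.20831.
T_v = 0.20831 corresponds to the U ≤ 60% branch:
U = √(4T_v/π) = 0.515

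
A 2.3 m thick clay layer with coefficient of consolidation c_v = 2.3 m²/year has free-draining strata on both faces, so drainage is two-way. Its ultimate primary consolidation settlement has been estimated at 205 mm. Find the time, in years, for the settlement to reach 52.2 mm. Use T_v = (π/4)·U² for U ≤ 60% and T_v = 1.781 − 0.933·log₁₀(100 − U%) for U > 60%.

t ≈ 0.0293 years

Drainage path length: H_d = H/2 = 1.15 m (double drainage).
U = S(t)/S_ult = 52.2/205 = 0.2546.
U ≤ 60%: T_v = (π/4)·U² = (π/4)×0.25463² = 0.050924.
t = T_v·H_d²/c_v = 0.050924×1.15²/2.3 = 0.02928 years.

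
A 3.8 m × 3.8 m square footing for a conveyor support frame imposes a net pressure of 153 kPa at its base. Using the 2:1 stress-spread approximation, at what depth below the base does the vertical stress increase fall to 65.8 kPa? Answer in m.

z ≈ 1.99 m

2:1 spreading — at depth z the loaded area has grown by z in each plan dimension:
qB²/(B+z)² = Δσ_z ⇒ z = B(√(q/Δσ_z) − 1) = 3.8×(√(153/65.8) − 1) = 1.995 m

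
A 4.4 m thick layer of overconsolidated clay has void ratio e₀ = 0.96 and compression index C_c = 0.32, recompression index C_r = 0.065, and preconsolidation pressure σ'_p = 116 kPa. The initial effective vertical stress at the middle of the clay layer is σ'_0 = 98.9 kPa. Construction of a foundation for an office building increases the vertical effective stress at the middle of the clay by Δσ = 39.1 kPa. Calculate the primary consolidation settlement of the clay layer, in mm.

Final effective stress: σ'_f = 98.9 + 39.1 = 138 kPa.
σ'_f = 138 > σ'_p = 116 kPa, so the stress path crosses the preconsolidation pressure — recompression up to σ'_p, then virgin compression beyond:
S_c = H/(1+e₀)·[C_r·log₁₀(σ'_p/σ'_0) + C_c·log₁₀(σ'_f/σ'_p)]
    = 4.4/1.96 × [0.065×log₁₀(116/98.9) + 0.32×log₁₀(138/116)]
    = 2.2449 × [0.004502 + 0.024135] = 0.06429 m

S_c ≈ 64.3 mm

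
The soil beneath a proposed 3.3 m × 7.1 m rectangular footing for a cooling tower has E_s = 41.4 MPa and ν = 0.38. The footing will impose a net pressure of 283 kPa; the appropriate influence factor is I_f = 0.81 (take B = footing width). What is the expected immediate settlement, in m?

S_e ≈ 0.0156 m

Immediate (elastic) settlement: S_e = q·B·(1−ν²)/E_s · I_f.
E_s = 41.4 MPa = 41400 kPa.
S_e = 283 × 3.3 × (1 − 0.38²) / 41400 × 0.81
    = 283 × 3.3 × 0.8556 / 41400 × 0.81
    = 0.01563 m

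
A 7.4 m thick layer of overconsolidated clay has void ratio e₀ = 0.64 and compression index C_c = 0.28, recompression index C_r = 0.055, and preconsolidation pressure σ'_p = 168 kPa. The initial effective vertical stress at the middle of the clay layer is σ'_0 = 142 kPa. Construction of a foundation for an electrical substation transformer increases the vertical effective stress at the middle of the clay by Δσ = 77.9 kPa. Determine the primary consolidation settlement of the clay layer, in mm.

Final effective stress: σ'_f = 142 + 77.9 = 219.9 kPa.
σ'_f = 219.9 > σ'_p = 168 kPa, so the stress path crosses the preconsolidation pressure — recompression up to σ'_p, then virgin compression beyond:
S_c = H/(1+e₀)·[C_r·log₁₀(σ'_p/σ'_0) + C_c·log₁₀(σ'_f/σ'_p)]
    = 7.4/1.64 × [0.055×log₁₀(168/142) + 0.28×log₁₀(219.9/168)]
    = 4.5122 × [0.0040162 + 0.032736] = 0.1658 m

S_c ≈ 166 mm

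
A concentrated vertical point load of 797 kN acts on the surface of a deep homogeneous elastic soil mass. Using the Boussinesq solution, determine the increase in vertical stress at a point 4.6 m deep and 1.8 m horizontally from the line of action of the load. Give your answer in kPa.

Δσ_z ≈ 12.6 kPa

Boussinesq vertical stress below a point load on an elastic half-space:
Δσ_z = 3P/(2πz²) · [1 + (r/z)²]^(−5/2)
r/z = 1.8/4.6 = 0.3913; [1+(r/z)²]^(−5/2) = 0.70035.
Δσ_z = 3×797/(2π×4.6²) × 0.70035 = 17.984 × 0.70035 = 12.6 kPa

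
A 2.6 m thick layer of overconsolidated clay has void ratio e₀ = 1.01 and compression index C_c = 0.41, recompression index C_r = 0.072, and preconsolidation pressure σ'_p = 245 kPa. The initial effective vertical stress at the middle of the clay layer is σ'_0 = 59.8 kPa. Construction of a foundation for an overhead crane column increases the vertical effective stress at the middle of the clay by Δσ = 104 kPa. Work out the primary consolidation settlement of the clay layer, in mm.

Final effective stress: σ'_f = 59.8 + 104 = 163.8 kPa.
σ'_f = 163.8 ≤ σ'_p = 245 kPa, so the clay remains overconsolidated and only the recompression index applies:
S_c = C_r·H/(1+e₀)·log₁₀(σ'_f/σ'_0) = 0.072×2.6/2.01×log₁₀(163.8/59.8)
    = 0.093132 × 0.43761 = 0.04076 m

S_c ≈ 40.8 mm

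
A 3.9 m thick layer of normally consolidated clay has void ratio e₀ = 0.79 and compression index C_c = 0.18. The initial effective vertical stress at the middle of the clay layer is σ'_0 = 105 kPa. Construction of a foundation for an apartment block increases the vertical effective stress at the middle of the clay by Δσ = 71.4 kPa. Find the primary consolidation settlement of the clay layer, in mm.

Final effective stress: σ'_f = σ'_0 + Δσ = 105 + 71.4 = 176.4 kPa.
Normally consolidated clay, so the full stress increment lies on the virgin compression line:
S_c = C_c·H/(1+e₀)·log₁₀(σ'_f/σ'_0) = 0.18×3.9/(1+0.79)×log₁₀(176.4/105)
    = 0.39218 × 0.22531 = 0.08836 m

S_c ≈ 88.4 mm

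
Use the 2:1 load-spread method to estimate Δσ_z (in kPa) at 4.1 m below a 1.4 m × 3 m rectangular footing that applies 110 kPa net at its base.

Δσ_z ≈ 11.8 kPa

By the 2:1 method the load spreads at 1 horizontal : 2 vertical, so at depth z the loaded area has grown by z in each plan dimension:
Δσ = qBL/((B+z)(L+z)) = 110×1.4×3/((1.4+4.1)(3+4.1)) = 11.831 kPa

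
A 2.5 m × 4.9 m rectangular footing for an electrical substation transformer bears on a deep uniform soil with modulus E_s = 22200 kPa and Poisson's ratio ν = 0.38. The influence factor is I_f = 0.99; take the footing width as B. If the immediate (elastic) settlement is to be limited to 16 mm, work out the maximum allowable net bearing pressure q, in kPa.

S_e = q·B·(1−ν²)/E_s · I_f  ⇒  q = S_e·E_s / (B·(1−ν²)·I_f).
q = 0.016 × 22200 / (2.5 × 0.8556 × 0.99) = 167.7 kPa

q ≈ 168 kPa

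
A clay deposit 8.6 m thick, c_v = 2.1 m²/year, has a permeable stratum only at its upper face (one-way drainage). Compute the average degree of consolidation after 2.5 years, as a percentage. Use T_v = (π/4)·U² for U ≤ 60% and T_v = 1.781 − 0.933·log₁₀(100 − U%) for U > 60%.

Drainage path length: H_d = H = 8.6 m (single drainage).
T_v = c_v·t/H_d² = 2.1×2.5/8.6² = 0.070984.
T_v = 0.070984 corresponds to the U ≤ 60% branch:
U = √(4T_v/π) = 0.3006

U ≈ 30.1 %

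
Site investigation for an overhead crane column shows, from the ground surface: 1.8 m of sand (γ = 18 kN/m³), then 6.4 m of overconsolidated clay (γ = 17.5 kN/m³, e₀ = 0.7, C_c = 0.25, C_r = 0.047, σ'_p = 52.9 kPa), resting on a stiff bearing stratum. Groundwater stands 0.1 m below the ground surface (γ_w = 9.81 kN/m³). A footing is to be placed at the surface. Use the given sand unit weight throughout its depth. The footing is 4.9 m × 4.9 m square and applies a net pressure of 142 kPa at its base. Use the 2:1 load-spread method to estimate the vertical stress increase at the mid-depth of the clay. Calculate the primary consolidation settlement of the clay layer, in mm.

S_c ≈ 164 mm

Mid-depth of clay below the ground surface: z = 1.8 + 6.4/2 = 5 m.
Total vertical stress at mid-clay: σ_v = 18×1.8 + 17.5×3.2 = 88.4 kPa.
Pore pressure: u = 9.81×(5 − 0.1) = 48.069 kPa.
Initial effective stress: σ'_0 = σ_v − u = 88.4 − 48.069 = 40.331 kPa.
Stress increase at mid-clay by the 2:1 spreading method:
Δσ = qBL/((B+z)(L+z)) = 142×4.9×4.9/((4.9+5)(4.9+5)) = 34.786 kPa
Final effective stress: σ'_f = 40.331 + 34.786 = 75.117 kPa.
σ'_f = 75.117 > σ'_p = 52.9 kPa, so the stress path crosses the preconsolidation pressure — recompression up to σ'_p, then virgin compression beyond:
S_c = H/(1+e₀)·[C_r·log₁₀(σ'_p/σ'_0) + C_c·log₁₀(σ'_f/σ'_p)]
    = 6.4/1.7 × [0.047×log₁₀(52.9/40.331) + 0.25×log₁₀(75.117/52.9)]
    = 3.7647 × [0.0055374 + 0.038071] = 0.1642 m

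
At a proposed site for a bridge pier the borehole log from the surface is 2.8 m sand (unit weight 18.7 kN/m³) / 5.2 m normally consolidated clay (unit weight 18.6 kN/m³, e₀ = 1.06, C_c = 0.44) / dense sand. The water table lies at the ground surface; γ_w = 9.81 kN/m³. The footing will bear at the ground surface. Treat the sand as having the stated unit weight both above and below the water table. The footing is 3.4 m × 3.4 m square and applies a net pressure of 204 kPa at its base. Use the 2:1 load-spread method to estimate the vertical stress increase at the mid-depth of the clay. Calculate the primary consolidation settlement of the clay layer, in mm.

S_c ≈ 238 mm

Mid-depth of clay below the ground surface: z = 2.8 + 5.2/2 = 5.4 m.
Total vertical stress at mid-clay: σ_v = 18.7×2.8 + 18.6×2.6 = 100.72 kPa.
Pore pressure: u = 9.81×(5.4 − 0) = 52.974 kPa.
Initial effective stress: σ'_0 = σ_v − u = 100.72 − 52.974 = 47.746 kPa.
Stress increase at mid-clay by the 2:1 spreading method:
Δσ = qBL/((B+z)(L+z)) = 204×3.4×3.4/((3.4+5.4)(3.4+5.4)) = 30.452 kPa
Final effective stress: σ'_f = σ'_0 + Δσ = 47.746 + 30.452 = 78.198 kPa.
Normally consolidated clay, so the full stress increment lies on the virgin compression line:
S_c = C_c·H/(1+e₀)·log₁₀(σ'_f/σ'_0) = 0.44×5.2/(1+1.06)×log₁₀(78.198/47.746)
    = 1.1107 × 0.21426 = 0.238 m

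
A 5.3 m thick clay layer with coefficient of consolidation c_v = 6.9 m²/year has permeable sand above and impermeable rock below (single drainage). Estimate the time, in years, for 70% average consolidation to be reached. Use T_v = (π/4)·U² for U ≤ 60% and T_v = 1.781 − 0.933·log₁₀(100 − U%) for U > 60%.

Drainage path length: H_d = H = 5.3 m (single drainage).
U > 60%: T_v = 1.781 − 0.933·log₁₀(100 − 70) = 0.40285.
t = T_v·H_d²/c_v = 0.40285×5.3²/6.9 = 1.64 years.

t ≈ 1.64 years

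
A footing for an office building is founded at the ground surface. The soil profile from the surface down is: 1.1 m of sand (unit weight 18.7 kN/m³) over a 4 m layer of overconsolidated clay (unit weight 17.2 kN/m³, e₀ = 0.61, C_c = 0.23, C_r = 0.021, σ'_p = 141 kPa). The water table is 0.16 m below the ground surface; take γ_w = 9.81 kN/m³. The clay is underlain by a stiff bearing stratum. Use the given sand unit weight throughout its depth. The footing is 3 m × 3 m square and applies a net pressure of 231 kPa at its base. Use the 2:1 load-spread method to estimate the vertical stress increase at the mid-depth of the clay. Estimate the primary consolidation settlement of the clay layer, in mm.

S_c ≈ 25.9 mm

Mid-depth of clay below the ground surface: z = 1.1 + 4/2 = 3.1 m.
Total vertical stress at mid-clay: σ_v = 18.7×1.1 + 17.2×2 = 54.97 kPa.
Pore pressure: u = 9.81×(3.1 − 0.16) = 28.841 kPa.
Initial effective stress: σ'_0 = σ_v − u = 54.97 − 28.841 = 26.129 kPa.
Stress increase at mid-clay by the 2:1 spreading method:
Δσ = qBL/((B+z)(L+z)) = 231×3×3/((3+3.1)(3+3.1)) = 55.872 kPa
Final effective stress: σ'_f = 26.129 + 55.872 = 82.001 kPa.
σ'_f = 82.001 ≤ σ'_p = 141 kPa, so the clay remains overconsolidated and only the recompression index applies:
S_c = C_r·H/(1+e₀)·log₁₀(σ'_f/σ'_0) = 0.021×4/1.61×log₁₀(82.001/26.129)
    = 0.052175 × 0.4967 = 0.02592 m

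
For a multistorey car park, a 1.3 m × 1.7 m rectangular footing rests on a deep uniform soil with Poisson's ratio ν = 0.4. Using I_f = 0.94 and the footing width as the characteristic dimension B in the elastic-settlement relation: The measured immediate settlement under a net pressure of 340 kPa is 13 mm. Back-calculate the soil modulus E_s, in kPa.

S_e = q·B·(1−ν²)/E_s · I_f  ⇒  E_s = q·B·(1−ν²)·I_f / S_e.
E_s = 340 × 1.3 × 0.84 × 0.94 / 0.013 = 26850 kPa

E_s ≈ 26800 kPa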